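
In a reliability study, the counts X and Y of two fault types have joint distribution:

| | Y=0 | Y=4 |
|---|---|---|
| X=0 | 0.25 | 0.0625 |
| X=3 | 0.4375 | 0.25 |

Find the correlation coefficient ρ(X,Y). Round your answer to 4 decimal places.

E[X] = 2.0625,  E[Y] = 1.25
E[XY] = 3
Cov(X,Y) = E[XY] − E[X]E[Y] = 3 − (2.0625)(1.25) = 0.421875
var(X) = 1.93359375,  var(Y) = 3.4375
ρ = 0.421875 / √(1.93359375·3.4375) ≈ 0.1636

0.1636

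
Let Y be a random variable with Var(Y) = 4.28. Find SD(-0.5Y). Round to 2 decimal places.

Var(-0.5Y) = (-0.5)²·4.28 = 1.07
SD(-0.5Y) = √1.07 ≈ 1.03

1.03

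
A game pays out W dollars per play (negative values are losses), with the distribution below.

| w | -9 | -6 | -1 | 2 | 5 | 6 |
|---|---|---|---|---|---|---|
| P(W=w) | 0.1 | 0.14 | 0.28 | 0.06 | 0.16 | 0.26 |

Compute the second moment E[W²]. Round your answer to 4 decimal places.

E[W²] = (-9)²(0.1) + (-6)²(0.14) + (-1)²(0.28) + (2)²(0.06) + (5)²(0.16) + (6)²(0.26) = 27.02

27.0200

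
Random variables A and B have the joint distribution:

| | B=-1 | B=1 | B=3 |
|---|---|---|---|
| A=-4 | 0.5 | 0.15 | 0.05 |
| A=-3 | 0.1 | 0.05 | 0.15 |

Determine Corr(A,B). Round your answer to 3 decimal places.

E[A] = -3.7,  E[B] = 0.2
E[AB] = -0.4
cov(A,B) = E[AB] − E[A]E[B] = -0.4 − (-3.7)(0.2) = 0.34
Var(A) = 0.21,  Var(B) = 2.56
ρ = 0.34 / √(0.21·2.56) ≈ 0.464

0.464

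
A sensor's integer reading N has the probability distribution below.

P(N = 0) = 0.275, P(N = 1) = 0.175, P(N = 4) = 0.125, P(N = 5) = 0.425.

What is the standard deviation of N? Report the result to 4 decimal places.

E[N] = (0)(0.275) + (1)(0.175) + (4)(0.125) + (5)(0.425) = 2.8
E[N²] = (0)²(0.275) + (1)²(0.175) + (4)²(0.125) + (5)²(0.425) = 12.8
var(N) = E[N²] − (E[N])² = 12.8 − (2.8)² = 4.96
σ(N) = √4.96 ≈ 2.2271

2.2271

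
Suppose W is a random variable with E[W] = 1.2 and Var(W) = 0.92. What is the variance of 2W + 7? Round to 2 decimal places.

3.68

Var(2W + 7) = (2)²·Var(W) = 4·0.92 = 3.68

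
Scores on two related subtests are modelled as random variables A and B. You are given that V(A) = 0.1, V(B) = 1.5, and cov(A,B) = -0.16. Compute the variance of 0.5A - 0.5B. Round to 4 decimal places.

0.4800

V(0.5A - 0.5B) = (0.5)²·V(A) + (-0.5)²·V(B) + 2·(0.5)·(-0.5)·cov(A,B)
= 0.25·0.1 + 0.25·1.5 + -0.5·-0.16 = 0.48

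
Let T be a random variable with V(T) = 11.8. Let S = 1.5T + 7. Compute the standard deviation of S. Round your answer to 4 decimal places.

5.1527

V(1.5T + 7) = (1.5)²·11.8 = 26.55
sd(S) = √26.55 ≈ 5.1527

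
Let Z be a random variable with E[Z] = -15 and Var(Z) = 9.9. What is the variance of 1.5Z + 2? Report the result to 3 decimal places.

22.275

Var(1.5Z + 2) = (1.5)²·Var(Z) = 2.25·9.9 = 22.275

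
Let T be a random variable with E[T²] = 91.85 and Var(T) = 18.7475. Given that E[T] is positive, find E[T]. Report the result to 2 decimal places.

8.55

(E[T])² = E[T²] − Var(T) = 91.85 − 18.7475 = 73.1025
E[T] = √73.1025 = 8.55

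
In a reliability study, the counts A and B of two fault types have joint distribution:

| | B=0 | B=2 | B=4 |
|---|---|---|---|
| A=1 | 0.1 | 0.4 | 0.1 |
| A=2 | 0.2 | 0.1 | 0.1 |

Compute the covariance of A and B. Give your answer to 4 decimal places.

-0.1200

E[A] = 1.4,  E[B] = 1.8
E[AB] = 2.4
cov(A,B) = E[AB] − E[A]E[B] = 2.4 − (1.4)(1.8) = -0.12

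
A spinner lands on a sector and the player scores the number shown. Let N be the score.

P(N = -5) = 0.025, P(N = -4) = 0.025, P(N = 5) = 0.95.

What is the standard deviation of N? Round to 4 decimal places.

2.0735

E[N] = (-5)(0.025) + (-4)(0.025) + (5)(0.95) = 4.525
E[N²] = (-5)²(0.025) + (-4)²(0.025) + (5)²(0.95) = 24.775
Var(N) = E[N²] − (E[N])² = 24.775 − (4.525)² = 4.299375
SD(N) = √4.299375 ≈ 2.0735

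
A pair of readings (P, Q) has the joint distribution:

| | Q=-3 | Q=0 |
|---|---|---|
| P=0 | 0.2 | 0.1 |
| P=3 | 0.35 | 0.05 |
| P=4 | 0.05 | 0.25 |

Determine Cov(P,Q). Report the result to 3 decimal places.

0.570

E[P] = 2.4,  E[Q] = -1.8
E[PQ] = -3.75
Cov(P,Q) = E[PQ] − E[P]E[Q] = -3.75 − (2.4)(-1.8) = 0.57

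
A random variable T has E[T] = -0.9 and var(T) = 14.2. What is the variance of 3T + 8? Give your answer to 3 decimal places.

127.800

var(3T + 8) = (3)²·var(T) = 9·14.2 = 127.8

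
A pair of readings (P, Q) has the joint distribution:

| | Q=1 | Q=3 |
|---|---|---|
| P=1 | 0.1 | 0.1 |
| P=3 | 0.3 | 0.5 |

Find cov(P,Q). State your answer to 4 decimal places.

E[P] = 2.6,  E[Q] = 2.2
E[PQ] = 5.8
cov(P,Q) = E[PQ] − E[P]E[Q] = 5.8 − (2.6)(2.2) = 0.08

0.0800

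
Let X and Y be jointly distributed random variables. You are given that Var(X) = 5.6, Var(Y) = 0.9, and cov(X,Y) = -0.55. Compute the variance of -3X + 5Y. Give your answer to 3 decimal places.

Var(-3X + 5Y) = (-3)²·Var(X) + (5)²·Var(Y) + 2·(-3)·(5)·cov(X,Y)
= 9·5.6 + 25·0.9 + -30·-0.55 = 89.4

89.400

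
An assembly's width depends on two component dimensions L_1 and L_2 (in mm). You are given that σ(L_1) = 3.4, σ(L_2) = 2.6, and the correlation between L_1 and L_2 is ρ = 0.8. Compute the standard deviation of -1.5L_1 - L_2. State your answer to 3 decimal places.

var(L_1) = (3.4)² = 11.56;  var(L_2) = (2.6)² = 6.76
Cov(L_1,L_2) = ρ·σ(L_1)·σ(L_2) = 0.8·3.4·2.6 = 7.072
var(-1.5L_1 - L_2) = (-1.5)²·var(L_1) + (-1)²·var(L_2) + 2·(-1.5)·(-1)·Cov(L_1,L_2)
= 2.25·11.56 + 1·6.76 + 3·7.072 = 53.986
σ(-1.5L_1 - L_2) = √53.986 ≈ 7.348

7.348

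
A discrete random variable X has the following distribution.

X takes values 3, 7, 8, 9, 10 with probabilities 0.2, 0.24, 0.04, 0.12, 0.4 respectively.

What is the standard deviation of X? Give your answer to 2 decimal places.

E[X] = (3)(0.2) + (7)(0.24) + (8)(0.04) + (9)(0.12) + (10)(0.4) = 7.68
E[X²] = (3)²(0.2) + (7)²(0.24) + (8)²(0.04) + (9)²(0.12) + (10)²(0.4) = 65.84
Var(X) = E[X²] − (E[X])² = 65.84 − (7.68)² = 6.8576
SD(X) = √6.8576 ≈ 2.62

2.62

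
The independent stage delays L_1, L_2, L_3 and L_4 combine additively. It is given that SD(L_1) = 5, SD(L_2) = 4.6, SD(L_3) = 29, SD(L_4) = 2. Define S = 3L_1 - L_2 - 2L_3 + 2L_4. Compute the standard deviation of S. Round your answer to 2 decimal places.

Var(L_1) = 25, Var(L_2) = 21.16, Var(L_3) = 841, Var(L_4) = 4
By independence, Var(S) = (3)²Var(L_1) + (-1)²Var(L_2) + (-2)²Var(L_3) + (2)²Var(L_4)
= (3)²·25 + (-1)²·21.16 + (-2)²·841 + (2)²·4 = 3626.16
SD(S) = √3626.16 ≈ 60.22

60.22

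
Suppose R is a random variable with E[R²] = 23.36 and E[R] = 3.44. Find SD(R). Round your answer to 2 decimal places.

var(R) = 23.36 − (3.44)² = 11.5264
SD(R) = √11.5264 ≈ 3.40

3.40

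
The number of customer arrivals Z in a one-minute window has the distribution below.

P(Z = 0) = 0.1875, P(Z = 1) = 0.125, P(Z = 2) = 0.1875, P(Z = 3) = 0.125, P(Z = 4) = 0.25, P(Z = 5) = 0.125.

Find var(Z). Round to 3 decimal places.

E[Z] = (0)(0.1875) + (1)(0.125) + (2)(0.1875) + (3)(0.125) + (4)(0.25) + (5)(0.125) = 2.5
E[Z²] = (0)²(0.1875) + (1)²(0.125) + (2)²(0.1875) + (3)²(0.125) + (4)²(0.25) + (5)²(0.125) = 9.125
var(Z) = E[Z²] − (E[Z])² = 9.125 − (2.5)² = 2.875

2.875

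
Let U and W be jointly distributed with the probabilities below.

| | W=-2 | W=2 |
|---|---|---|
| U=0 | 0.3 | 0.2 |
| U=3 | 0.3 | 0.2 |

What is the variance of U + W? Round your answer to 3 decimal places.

E[U] = 1.5,  E[W] = -0.4,  E[UW] = -0.6
var(U) = 4.5 − (1.5)² = 2.25;  var(W) = 4 − (-0.4)² = 3.84
Cov(U,W) = -0.6 − (1.5)(-0.4) = 0
var(U + W) = (1)²·2.25 + (1)²·3.84 + 2·(1)·(1)·0 = 6.09

6.090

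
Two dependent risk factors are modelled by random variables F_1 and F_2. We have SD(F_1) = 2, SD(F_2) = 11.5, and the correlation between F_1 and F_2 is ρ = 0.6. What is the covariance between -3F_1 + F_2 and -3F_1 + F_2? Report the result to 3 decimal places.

85.450

Var(F_1) = (2)² = 4;  Var(F_2) = (11.5)² = 132.25
Cov(F_1,F_2) = ρ·SD(F_1)·SD(F_2) = 0.6·2·11.5 = 13.8
Cov(-3F_1 + F_2, -3F_1 + F_2) = (-3)(-3)Var(F_1) + (1)(1)Var(F_2) + [(-3)(1) + (1)(-3)]Cov(F_1,F_2)
= 9·4 + 1·132.25 + -6·13.8 = 85.45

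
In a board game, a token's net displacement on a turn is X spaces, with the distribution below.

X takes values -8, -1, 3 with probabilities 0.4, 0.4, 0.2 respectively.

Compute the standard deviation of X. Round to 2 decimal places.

4.34

E[X] = (-8)(0.4) + (-1)(0.4) + (3)(0.2) = -3
E[X²] = (-8)²(0.4) + (-1)²(0.4) + (3)²(0.2) = 27.8
Var(X) = E[X²] − (E[X])² = 27.8 − (-3)² = 18.8
sd(X) = √18.8 ≈ 4.34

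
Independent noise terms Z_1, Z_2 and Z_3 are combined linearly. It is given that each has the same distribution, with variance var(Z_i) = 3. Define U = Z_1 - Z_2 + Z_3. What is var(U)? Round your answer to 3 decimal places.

By independence, var(U) = (1)²var(Z_1) + (-1)²var(Z_2) + (1)²var(Z_3)
= (1)²·3 + (-1)²·3 + (1)²·3 = 9

9.000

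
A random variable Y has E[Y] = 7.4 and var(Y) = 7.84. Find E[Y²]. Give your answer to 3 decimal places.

E[Y²] = var(Y) + (E[Y])² = 7.84 + (7.4)² = 62.6

62.600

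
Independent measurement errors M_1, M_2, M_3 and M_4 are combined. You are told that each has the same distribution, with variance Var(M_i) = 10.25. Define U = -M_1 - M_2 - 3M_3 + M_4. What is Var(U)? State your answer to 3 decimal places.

123.000

By independence, Var(U) = (-1)²Var(M_1) + (-1)²Var(M_2) + (-3)²Var(M_3) + (1)²Var(M_4)
= (-1)²·10.25 + (-1)²·10.25 + (-3)²·10.25 + (1)²·10.25 = 123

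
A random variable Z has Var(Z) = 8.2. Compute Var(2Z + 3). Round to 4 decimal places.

32.8000

Var(2Z + 3) = (2)²·Var(Z) = 4·8.2 = 32.8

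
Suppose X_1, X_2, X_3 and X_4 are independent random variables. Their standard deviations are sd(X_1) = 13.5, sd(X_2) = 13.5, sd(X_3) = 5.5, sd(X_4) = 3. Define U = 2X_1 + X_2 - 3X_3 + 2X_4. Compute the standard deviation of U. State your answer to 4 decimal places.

V(X_1) = 182.25, V(X_2) = 182.25, V(X_3) = 30.25, V(X_4) = 9
By independence, V(U) = (2)²V(X_1) + (1)²V(X_2) + (-3)²V(X_3) + (2)²V(X_4)
= (2)²·182.25 + (1)²·182.25 + (-3)²·30.25 + (2)²·9 = 1219.5
sd(U) = √1219.5 ≈ 34.9213

34.9213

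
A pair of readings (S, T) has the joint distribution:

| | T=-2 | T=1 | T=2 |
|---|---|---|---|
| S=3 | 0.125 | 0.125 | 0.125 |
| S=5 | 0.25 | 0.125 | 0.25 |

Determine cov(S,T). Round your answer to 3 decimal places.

-0.063

E[S] = 4.25,  E[T] = 0.25
E[ST] = 1
cov(S,T) = E[ST] − E[S]E[T] = 1 − (4.25)(0.25) = -0.0625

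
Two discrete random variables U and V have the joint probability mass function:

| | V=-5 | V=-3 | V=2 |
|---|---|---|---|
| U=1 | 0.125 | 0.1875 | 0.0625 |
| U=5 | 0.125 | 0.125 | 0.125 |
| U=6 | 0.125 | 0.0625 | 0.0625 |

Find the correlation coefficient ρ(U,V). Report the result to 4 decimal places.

0.0738

E[U] = 3.75,  E[V] = -2.5
E[UV] = -8.9375
Cov(U,V) = E[UV] − E[U]E[V] = -8.9375 − (3.75)(-2.5) = 0.4375
Var(U) = 4.6875,  Var(V) = 7.5
ρ = 0.4375 / √(4.6875·7.5) ≈ 0.0738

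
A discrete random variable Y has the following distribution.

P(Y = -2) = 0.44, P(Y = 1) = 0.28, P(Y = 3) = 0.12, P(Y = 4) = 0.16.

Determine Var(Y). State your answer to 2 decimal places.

E[Y] = (-2)(0.44) + (1)(0.28) + (3)(0.12) + (4)(0.16) = 0.4
E[Y²] = (-2)²(0.44) + (1)²(0.28) + (3)²(0.12) + (4)²(0.16) = 5.68
Var(Y) = E[Y²] − (E[Y])² = 5.68 − (0.4)² = 5.52

5.52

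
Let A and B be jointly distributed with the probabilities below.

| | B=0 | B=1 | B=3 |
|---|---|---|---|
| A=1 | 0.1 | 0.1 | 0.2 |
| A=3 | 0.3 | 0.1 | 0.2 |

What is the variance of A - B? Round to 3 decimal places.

3.360

E[A] = 2.2,  E[B] = 1.4,  E[AB] = 2.8
Var(A) = 5.8 − (2.2)² = 0.96;  Var(B) = 3.8 − (1.4)² = 1.84
cov(A,B) = 2.8 − (2.2)(1.4) = -0.28
Var(A - B) = (1)²·0.96 + (-1)²·1.84 + 2·(1)·(-1)·-0.28 = 3.36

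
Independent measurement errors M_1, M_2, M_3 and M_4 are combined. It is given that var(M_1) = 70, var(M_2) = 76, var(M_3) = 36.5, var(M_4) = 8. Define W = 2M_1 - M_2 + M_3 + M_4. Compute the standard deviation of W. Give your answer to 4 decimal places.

By independence, var(W) = (2)²var(M_1) + (-1)²var(M_2) + (1)²var(M_3) + (1)²var(M_4)
= (2)²·70 + (-1)²·76 + (1)²·36.5 + (1)²·8 = 400.5
σ(W) = √400.5 ≈ 20.0125

20.0125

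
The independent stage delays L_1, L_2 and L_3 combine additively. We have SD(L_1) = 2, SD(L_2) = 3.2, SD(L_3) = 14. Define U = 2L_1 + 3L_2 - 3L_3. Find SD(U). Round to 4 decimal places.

Var(L_1) = 4, Var(L_2) = 10.24, Var(L_3) = 196
By independence, Var(U) = (2)²Var(L_1) + (3)²Var(L_2) + (-3)²Var(L_3)
= (2)²·4 + (3)²·10.24 + (-3)²·196 = 1872.16
SD(U) = √1872.16 ≈ 43.2685

43.2685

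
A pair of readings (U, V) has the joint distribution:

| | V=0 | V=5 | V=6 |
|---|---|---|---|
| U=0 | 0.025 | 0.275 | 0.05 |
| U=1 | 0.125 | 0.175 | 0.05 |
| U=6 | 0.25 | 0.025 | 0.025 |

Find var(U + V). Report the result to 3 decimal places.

E[U] = 2.15,  E[V] = 3.125,  E[UV] = 2.825
var(U) = 11.15 − (2.15)² = 6.5275;  var(V) = 16.375 − (3.125)² = 6.609375
Cov(U,V) = 2.825 − (2.15)(3.125) = -3.89375
var(U + V) = (1)²·6.5275 + (1)²·6.609375 + 2·(1)·(1)·-3.89375 = 5.349375

5.349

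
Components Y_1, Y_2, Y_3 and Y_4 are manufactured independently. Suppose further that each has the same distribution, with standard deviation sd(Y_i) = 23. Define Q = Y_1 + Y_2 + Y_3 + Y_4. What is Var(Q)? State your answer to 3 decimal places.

2116.000

Var(Y_i) = (23)² = 529
By independence, Var(Q) = (1)²Var(Y_1) + (1)²Var(Y_2) + (1)²Var(Y_3) + (1)²Var(Y_4)
= (1)²·529 + (1)²·529 + (1)²·529 + (1)²·529 = 2116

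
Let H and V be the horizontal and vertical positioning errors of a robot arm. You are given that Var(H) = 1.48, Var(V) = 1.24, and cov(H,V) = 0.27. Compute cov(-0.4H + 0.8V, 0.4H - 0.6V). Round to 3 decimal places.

cov(-0.4H + 0.8V, 0.4H - 0.6V) = (-0.4)(0.4)Var(H) + (0.8)(-0.6)Var(V) + [(-0.4)(-0.6) + (0.8)(0.4)]cov(H,V)
= -0.16·1.48 + -0.48·1.24 + 0.56·0.27 = -0.6808

-0.681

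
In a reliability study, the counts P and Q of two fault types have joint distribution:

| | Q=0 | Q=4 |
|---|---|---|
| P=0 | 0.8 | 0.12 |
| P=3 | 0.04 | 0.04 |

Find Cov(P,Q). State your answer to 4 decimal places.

E[P] = 0.24,  E[Q] = 0.64
E[PQ] = 0.48
Cov(P,Q) = E[PQ] − E[P]E[Q] = 0.48 − (0.24)(0.64) = 0.3264

0.3264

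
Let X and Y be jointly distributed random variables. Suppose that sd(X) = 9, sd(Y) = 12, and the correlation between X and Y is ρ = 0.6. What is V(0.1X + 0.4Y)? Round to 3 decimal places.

V(X) = (9)² = 81;  V(Y) = (12)² = 144
Cov(X,Y) = ρ·sd(X)·sd(Y) = 0.6·9·12 = 64.8
V(0.1X + 0.4Y) = (0.1)²·V(X) + (0.4)²·V(Y) + 2·(0.1)·(0.4)·Cov(X,Y)
= 0.01·81 + 0.16·144 + 0.08·64.8 = 29.034

29.034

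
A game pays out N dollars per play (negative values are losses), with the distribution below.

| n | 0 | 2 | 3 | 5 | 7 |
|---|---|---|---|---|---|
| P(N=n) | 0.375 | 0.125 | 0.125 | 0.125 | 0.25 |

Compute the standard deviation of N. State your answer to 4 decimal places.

E[N] = (0)(0.375) + (2)(0.125) + (3)(0.125) + (5)(0.125) + (7)(0.25) = 3
E[N²] = (0)²(0.375) + (2)²(0.125) + (3)²(0.125) + (5)²(0.125) + (7)²(0.25) = 17
V(N) = E[N²] − (E[N])² = 17 − (3)² = 8
sd(N) = √8 ≈ 2.8284

2.8284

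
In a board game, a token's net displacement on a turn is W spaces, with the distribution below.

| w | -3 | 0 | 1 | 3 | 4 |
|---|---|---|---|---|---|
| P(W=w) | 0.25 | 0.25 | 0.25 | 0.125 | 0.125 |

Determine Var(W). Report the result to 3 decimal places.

E[W] = (-3)(0.25) + (0)(0.25) + (1)(0.25) + (3)(0.125) + (4)(0.125) = 0.375
E[W²] = (-3)²(0.25) + (0)²(0.25) + (1)²(0.25) + (3)²(0.125) + (4)²(0.125) = 5.625
Var(W) = E[W²] − (E[W])² = 5.625 − (0.375)² = 5.484375

5.484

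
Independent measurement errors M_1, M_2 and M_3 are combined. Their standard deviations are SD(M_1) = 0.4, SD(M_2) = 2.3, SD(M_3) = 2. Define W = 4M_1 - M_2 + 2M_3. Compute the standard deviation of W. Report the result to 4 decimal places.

4.8836

Var(M_1) = 0.16, Var(M_2) = 5.29, Var(M_3) = 4
By independence, Var(W) = (4)²Var(M_1) + (-1)²Var(M_2) + (2)²Var(M_3)
= (4)²·0.16 + (-1)²·5.29 + (2)²·4 = 23.85
SD(W) = √23.85 ≈ 4.8836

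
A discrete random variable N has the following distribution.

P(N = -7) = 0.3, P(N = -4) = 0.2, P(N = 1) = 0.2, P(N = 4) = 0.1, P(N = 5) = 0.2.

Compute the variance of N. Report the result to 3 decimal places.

23.010

E[N] = (-7)(0.3) + (-4)(0.2) + (1)(0.2) + (4)(0.1) + (5)(0.2) = -1.3
E[N²] = (-7)²(0.3) + (-4)²(0.2) + (1)²(0.2) + (4)²(0.1) + (5)²(0.2) = 24.7
Var(N) = E[N²] − (E[N])² = 24.7 − (-1.3)² = 23.01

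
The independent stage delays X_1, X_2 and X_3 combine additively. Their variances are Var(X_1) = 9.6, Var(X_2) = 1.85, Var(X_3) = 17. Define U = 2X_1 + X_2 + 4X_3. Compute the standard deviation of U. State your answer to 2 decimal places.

17.67

By independence, Var(U) = (2)²Var(X_1) + (1)²Var(X_2) + (4)²Var(X_3)
= (2)²·9.6 + (1)²·1.85 + (4)²·17 = 312.25
σ(U) = √312.25 ≈ 17.67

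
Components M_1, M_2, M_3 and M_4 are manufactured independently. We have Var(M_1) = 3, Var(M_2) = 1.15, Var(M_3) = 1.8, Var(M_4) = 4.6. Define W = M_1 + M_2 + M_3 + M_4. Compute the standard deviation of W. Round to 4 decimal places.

3.2481

By independence, Var(W) = (1)²Var(M_1) + (1)²Var(M_2) + (1)²Var(M_3) + (1)²Var(M_4)
= (1)²·3 + (1)²·1.15 + (1)²·1.8 + (1)²·4.6 = 10.55
SD(W) = √10.55 ≈ 3.2481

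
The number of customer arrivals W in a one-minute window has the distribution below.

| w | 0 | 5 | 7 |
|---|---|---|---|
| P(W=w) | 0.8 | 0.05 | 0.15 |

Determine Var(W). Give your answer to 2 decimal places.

6.91

E[W] = (0)(0.8) + (5)(0.05) + (7)(0.15) = 1.3
E[W²] = (0)²(0.8) + (5)²(0.05) + (7)²(0.15) = 8.6
Var(W) = E[W²] − (E[W])² = 8.6 − (1.3)² = 6.91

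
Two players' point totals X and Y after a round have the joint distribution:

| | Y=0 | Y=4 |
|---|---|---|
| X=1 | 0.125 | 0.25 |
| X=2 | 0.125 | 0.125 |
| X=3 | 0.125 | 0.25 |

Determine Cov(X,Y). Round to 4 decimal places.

0.0000

E[X] = 2,  E[Y] = 2.5
E[XY] = 5
Cov(X,Y) = E[XY] − E[X]E[Y] = 5 − (2)(2.5) = 0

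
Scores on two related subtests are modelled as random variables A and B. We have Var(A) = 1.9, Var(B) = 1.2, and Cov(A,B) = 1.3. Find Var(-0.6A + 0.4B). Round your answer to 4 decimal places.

Var(-0.6A + 0.4B) = (-0.6)²·Var(A) + (0.4)²·Var(B) + 2·(-0.6)·(0.4)·Cov(A,B)
= 0.36·1.9 + 0.16·1.2 + -0.48·1.3 = 0.252

0.2520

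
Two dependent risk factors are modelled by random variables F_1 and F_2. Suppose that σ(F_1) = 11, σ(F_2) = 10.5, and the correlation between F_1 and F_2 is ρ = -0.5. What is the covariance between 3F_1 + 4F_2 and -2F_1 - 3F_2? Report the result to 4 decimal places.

var(F_1) = (11)² = 121;  var(F_2) = (10.5)² = 110.25
Cov(F_1,F_2) = ρ·σ(F_1)·σ(F_2) = -0.5·11·10.5 = -57.75
Cov(3F_1 + 4F_2, -2F_1 - 3F_2) = (3)(-2)var(F_1) + (4)(-3)var(F_2) + [(3)(-3) + (4)(-2)]Cov(F_1,F_2)
= -6·121 + -12·110.25 + -17·-57.75 = -1067.25

-1067.2500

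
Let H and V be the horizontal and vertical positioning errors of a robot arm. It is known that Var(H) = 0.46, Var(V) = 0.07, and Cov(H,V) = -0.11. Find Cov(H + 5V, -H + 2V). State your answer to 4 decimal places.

Cov(H + 5V, -H + 2V) = (1)(-1)Var(H) + (5)(2)Var(V) + [(1)(2) + (5)(-1)]Cov(H,V)
= -1·0.46 + 10·0.07 + -3·-0.11 = 0.57

0.5700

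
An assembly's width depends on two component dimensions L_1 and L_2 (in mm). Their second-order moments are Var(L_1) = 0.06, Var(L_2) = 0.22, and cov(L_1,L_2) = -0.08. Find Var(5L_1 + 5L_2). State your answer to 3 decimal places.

Var(5L_1 + 5L_2) = (5)²·Var(L_1) + (5)²·Var(L_2) + 2·(5)·(5)·cov(L_1,L_2)
= 25·0.06 + 25·0.22 + 50·-0.08 = 3

3.000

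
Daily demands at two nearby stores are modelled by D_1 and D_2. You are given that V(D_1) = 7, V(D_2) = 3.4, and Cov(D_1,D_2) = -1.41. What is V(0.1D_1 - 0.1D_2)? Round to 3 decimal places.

V(0.1D_1 - 0.1D_2) = (0.1)²·V(D_1) + (-0.1)²·V(D_2) + 2·(0.1)·(-0.1)·Cov(D_1,D_2)
= 0.01·7 + 0.01·3.4 + -0.02·-1.41 = 0.1322

0.132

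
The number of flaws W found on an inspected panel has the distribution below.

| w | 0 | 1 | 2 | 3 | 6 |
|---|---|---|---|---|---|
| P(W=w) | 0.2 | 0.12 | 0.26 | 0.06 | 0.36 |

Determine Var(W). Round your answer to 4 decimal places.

5.7796

E[W] = (0)(0.2) + (1)(0.12) + (2)(0.26) + (3)(0.06) + (6)(0.36) = 2.98
E[W²] = (0)²(0.2) + (1)²(0.12) + (2)²(0.26) + (3)²(0.06) + (6)²(0.36) = 14.66
Var(W) = E[W²] − (E[W])² = 14.66 − (2.98)² = 5.7796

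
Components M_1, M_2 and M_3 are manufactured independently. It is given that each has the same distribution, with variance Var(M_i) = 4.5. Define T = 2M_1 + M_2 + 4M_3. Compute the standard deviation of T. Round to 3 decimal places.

By independence, Var(T) = (2)²Var(M_1) + (1)²Var(M_2) + (4)²Var(M_3)
= (2)²·4.5 + (1)²·4.5 + (4)²·4.5 = 94.5
σ(T) = √94.5 ≈ 9.721

9.721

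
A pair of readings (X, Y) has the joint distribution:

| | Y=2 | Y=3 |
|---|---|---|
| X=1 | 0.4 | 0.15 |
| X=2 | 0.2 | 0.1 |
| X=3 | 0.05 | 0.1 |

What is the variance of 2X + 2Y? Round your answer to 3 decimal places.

E[X] = 1.6,  E[Y] = 2.35,  E[XY] = 3.85
var(X) = 3.1 − (1.6)² = 0.54;  var(Y) = 5.75 − (2.35)² = 0.2275
cov(X,Y) = 3.85 − (1.6)(2.35) = 0.09
var(2X + 2Y) = (2)²·0.54 + (2)²·0.2275 + 2·(2)·(2)·0.09 = 3.79

3.790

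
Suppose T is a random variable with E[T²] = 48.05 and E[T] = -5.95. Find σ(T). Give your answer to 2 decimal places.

var(T) = 48.05 − (-5.95)² = 12.6475
σ(T) = √12.6475 ≈ 3.56

3.56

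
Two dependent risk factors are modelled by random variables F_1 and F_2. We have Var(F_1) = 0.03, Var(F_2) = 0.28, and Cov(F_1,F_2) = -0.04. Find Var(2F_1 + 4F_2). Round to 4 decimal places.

Var(2F_1 + 4F_2) = (2)²·Var(F_1) + (4)²·Var(F_2) + 2·(2)·(4)·Cov(F_1,F_2)
= 4·0.03 + 16·0.28 + 16·-0.04 = 3.96

3.9600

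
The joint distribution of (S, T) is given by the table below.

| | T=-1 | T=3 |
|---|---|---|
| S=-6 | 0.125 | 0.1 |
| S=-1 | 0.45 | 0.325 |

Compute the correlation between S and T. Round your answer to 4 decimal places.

-0.0212

E[S] = -2.125,  E[T] = 0.7
E[ST] = -1.575
Cov(S,T) = E[ST] − E[S]E[T] = -1.575 − (-2.125)(0.7) = -0.0875
var(S) = 4.359375,  var(T) = 3.91
ρ = -0.0875 / √(4.359375·3.91) ≈ -0.0212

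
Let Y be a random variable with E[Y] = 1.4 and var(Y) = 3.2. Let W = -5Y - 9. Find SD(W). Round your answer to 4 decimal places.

8.9443

var(-5Y - 9) = (-5)²·3.2 = 80
SD(W) = √80 ≈ 8.9443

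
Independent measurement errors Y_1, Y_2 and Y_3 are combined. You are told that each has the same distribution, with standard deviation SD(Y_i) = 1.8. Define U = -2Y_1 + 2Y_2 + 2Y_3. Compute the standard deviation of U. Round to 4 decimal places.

6.2354

Var(Y_i) = (1.8)² = 3.24
By independence, Var(U) = (-2)²Var(Y_1) + (2)²Var(Y_2) + (2)²Var(Y_3)
= (-2)²·3.24 + (2)²·3.24 + (2)²·3.24 = 38.88
SD(U) = √38.88 ≈ 6.2354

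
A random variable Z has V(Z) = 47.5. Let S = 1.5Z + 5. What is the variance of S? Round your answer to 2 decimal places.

106.88

V(1.5Z + 5) = (1.5)²·V(Z) = 2.25·47.5 = 106.875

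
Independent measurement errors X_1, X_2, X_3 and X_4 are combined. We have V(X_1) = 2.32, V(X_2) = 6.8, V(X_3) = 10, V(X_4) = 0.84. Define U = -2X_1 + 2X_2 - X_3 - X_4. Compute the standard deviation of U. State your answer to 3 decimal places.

By independence, V(U) = (-2)²V(X_1) + (2)²V(X_2) + (-1)²V(X_3) + (-1)²V(X_4)
= (-2)²·2.32 + (2)²·6.8 + (-1)²·10 + (-1)²·0.84 = 47.32
σ(U) = √47.32 ≈ 6.879

6.879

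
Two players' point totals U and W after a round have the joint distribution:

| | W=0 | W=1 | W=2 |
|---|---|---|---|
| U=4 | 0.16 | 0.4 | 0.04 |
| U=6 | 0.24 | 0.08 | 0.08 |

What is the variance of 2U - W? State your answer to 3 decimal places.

4.666

E[U] = 4.8,  E[W] = 0.72,  E[UW] = 3.36
Var(U) = 24 − (4.8)² = 0.96;  Var(W) = 0.96 − (0.72)² = 0.4416
cov(U,W) = 3.36 − (4.8)(0.72) = -0.096
Var(2U - W) = (2)²·0.96 + (-1)²·0.4416 + 2·(2)·(-1)·-0.096 = 4.6656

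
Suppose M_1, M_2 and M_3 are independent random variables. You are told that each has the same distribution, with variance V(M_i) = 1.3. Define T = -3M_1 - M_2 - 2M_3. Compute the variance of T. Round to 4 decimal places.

By independence, V(T) = (-3)²V(M_1) + (-1)²V(M_2) + (-2)²V(M_3)
= (-3)²·1.3 + (-1)²·1.3 + (-2)²·1.3 = 18.2

18.2000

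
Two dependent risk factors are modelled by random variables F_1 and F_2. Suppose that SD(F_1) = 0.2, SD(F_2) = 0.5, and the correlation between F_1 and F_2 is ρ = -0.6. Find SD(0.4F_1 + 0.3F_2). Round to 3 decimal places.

Var(F_1) = (0.2)² = 0.04;  Var(F_2) = (0.5)² = 0.25
Cov(F_1,F_2) = ρ·SD(F_1)·SD(F_2) = -0.6·0.2·0.5 = -0.06
Var(0.4F_1 + 0.3F_2) = (0.4)²·Var(F_1) + (0.3)²·Var(F_2) + 2·(0.4)·(0.3)·Cov(F_1,F_2)
= 0.16·0.04 + 0.09·0.25 + 0.24·-0.06 = 0.0145
SD(0.4F_1 + 0.3F_2) = √0.0145 ≈ 0.120

0.120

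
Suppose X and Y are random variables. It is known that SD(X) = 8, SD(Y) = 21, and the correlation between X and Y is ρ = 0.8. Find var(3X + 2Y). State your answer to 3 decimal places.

3952.800

var(X) = (8)² = 64;  var(Y) = (21)² = 441
Cov(X,Y) = ρ·SD(X)·SD(Y) = 0.8·8·21 = 134.4
var(3X + 2Y) = (3)²·var(X) + (2)²·var(Y) + 2·(3)·(2)·Cov(X,Y)
= 9·64 + 4·441 + 12·134.4 = 3952.8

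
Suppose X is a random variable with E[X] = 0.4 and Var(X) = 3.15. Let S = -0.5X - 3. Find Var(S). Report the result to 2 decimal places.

0.79

Var(-0.5X - 3) = (-0.5)²·Var(X) = 0.25·3.15 = 0.7875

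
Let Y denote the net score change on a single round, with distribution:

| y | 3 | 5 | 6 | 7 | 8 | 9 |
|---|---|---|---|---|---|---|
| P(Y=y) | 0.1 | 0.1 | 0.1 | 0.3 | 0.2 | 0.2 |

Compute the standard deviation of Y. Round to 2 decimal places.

E[Y] = (3)(0.1) + (5)(0.1) + (6)(0.1) + (7)(0.3) + (8)(0.2) + (9)(0.2) = 6.9
E[Y²] = (3)²(0.1) + (5)²(0.1) + (6)²(0.1) + (7)²(0.3) + (8)²(0.2) + (9)²(0.2) = 50.7
Var(Y) = E[Y²] − (E[Y])² = 50.7 − (6.9)² = 3.09
SD(Y) = √3.09 ≈ 1.76

1.76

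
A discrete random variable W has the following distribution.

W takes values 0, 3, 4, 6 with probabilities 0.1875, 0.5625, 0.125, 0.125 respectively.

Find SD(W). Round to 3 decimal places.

E[W] = (0)(0.1875) + (3)(0.5625) + (4)(0.125) + (6)(0.125) = 2.9375
E[W²] = (0)²(0.1875) + (3)²(0.5625) + (4)²(0.125) + (6)²(0.125) = 11.5625
var(W) = E[W²] − (E[W])² = 11.5625 − (2.9375)² = 2.93359375
SD(W) = √2.93359375 ≈ 1.713

1.713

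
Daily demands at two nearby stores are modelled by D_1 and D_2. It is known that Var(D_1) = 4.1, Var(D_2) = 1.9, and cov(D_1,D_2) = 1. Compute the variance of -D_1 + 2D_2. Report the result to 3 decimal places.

7.700

Var(-D_1 + 2D_2) = (-1)²·Var(D_1) + (2)²·Var(D_2) + 2·(-1)·(2)·cov(D_1,D_2)
= 1·4.1 + 4·1.9 + -4·1 = 7.7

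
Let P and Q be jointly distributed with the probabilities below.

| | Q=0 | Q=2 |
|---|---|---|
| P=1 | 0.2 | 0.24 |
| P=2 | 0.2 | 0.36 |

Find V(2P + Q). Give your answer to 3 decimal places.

2.138

E[P] = 1.56,  E[Q] = 1.2,  E[PQ] = 1.92
V(P) = 2.68 − (1.56)² = 0.2464;  V(Q) = 2.4 − (1.2)² = 0.96
Cov(P,Q) = 1.92 − (1.56)(1.2) = 0.048
V(2P + Q) = (2)²·0.2464 + (1)²·0.96 + 2·(2)·(1)·0.048 = 2.1376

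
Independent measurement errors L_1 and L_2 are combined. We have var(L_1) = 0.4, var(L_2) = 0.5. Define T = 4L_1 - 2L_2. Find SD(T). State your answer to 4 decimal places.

By independence, var(T) = (4)²var(L_1) + (-2)²var(L_2)
= (4)²·0.4 + (-2)²·0.5 = 8.4
SD(T) = √8.4 ≈ 2.8983

2.8983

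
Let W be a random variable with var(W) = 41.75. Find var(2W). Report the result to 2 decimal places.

var(2W) = (2)²·var(W) = 4·41.75 = 167

167.00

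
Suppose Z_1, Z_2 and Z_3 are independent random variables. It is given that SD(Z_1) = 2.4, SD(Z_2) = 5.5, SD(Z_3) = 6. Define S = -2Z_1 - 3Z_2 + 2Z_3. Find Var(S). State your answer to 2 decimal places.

Var(Z_1) = 5.76, Var(Z_2) = 30.25, Var(Z_3) = 36
By independence, Var(S) = (-2)²Var(Z_1) + (-3)²Var(Z_2) + (2)²Var(Z_3)
= (-2)²·5.76 + (-3)²·30.25 + (2)²·36 = 439.29

439.29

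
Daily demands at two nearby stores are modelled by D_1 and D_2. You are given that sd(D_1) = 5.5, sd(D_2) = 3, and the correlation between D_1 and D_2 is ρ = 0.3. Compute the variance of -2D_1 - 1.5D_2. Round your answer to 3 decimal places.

170.950

Var(D_1) = (5.5)² = 30.25;  Var(D_2) = (3)² = 9
cov(D_1,D_2) = ρ·sd(D_1)·sd(D_2) = 0.3·5.5·3 = 4.95
Var(-2D_1 - 1.5D_2) = (-2)²·Var(D_1) + (-1.5)²·Var(D_2) + 2·(-2)·(-1.5)·cov(D_1,D_2)
= 4·30.25 + 2.25·9 + 6·4.95 = 170.95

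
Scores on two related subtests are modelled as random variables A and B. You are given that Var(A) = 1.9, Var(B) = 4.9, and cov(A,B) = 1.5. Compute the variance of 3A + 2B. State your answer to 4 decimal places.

Var(3A + 2B) = (3)²·Var(A) + (2)²·Var(B) + 2·(3)·(2)·cov(A,B)
= 9·1.9 + 4·4.9 + 12·1.5 = 54.7

54.7000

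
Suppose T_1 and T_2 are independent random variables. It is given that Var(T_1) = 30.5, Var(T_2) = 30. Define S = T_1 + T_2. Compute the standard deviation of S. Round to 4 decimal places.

By independence, Var(S) = (1)²Var(T_1) + (1)²Var(T_2)
= (1)²·30.5 + (1)²·30 = 60.5
SD(S) = √60.5 ≈ 7.7782

7.7782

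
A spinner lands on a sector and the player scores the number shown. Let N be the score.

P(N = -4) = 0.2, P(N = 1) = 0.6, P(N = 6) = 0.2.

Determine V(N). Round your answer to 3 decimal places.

10.000

E[N] = (-4)(0.2) + (1)(0.6) + (6)(0.2) = 1
E[N²] = (-4)²(0.2) + (1)²(0.6) + (6)²(0.2) = 11
V(N) = E[N²] − (E[N])² = 11 − (1)² = 10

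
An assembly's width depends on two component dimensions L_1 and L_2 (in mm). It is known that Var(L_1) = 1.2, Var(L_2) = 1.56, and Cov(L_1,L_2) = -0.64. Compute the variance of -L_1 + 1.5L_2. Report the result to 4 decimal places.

Var(-L_1 + 1.5L_2) = (-1)²·Var(L_1) + (1.5)²·Var(L_2) + 2·(-1)·(1.5)·Cov(L_1,L_2)
= 1·1.2 + 2.25·1.56 + -3·-0.64 = 6.63

6.6300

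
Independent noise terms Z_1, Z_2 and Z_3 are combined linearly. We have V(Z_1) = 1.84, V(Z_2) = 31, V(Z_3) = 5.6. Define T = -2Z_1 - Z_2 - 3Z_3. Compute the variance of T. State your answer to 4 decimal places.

88.7600

By independence, V(T) = (-2)²V(Z_1) + (-1)²V(Z_2) + (-3)²V(Z_3)
= (-2)²·1.84 + (-1)²·31 + (-3)²·5.6 = 88.76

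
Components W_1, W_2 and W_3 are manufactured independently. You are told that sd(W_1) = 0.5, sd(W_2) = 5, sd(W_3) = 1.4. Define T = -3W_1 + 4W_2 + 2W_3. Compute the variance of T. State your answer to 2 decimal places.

410.09

Var(W_1) = 0.25, Var(W_2) = 25, Var(W_3) = 1.96
By independence, Var(T) = (-3)²Var(W_1) + (4)²Var(W_2) + (2)²Var(W_3)
= (-3)²·0.25 + (4)²·25 + (2)²·1.96 = 410.09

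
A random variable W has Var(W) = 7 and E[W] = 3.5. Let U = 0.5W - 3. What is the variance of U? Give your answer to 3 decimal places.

Var(0.5W - 3) = (0.5)²·Var(W) = 0.25·7 = 1.75

1.750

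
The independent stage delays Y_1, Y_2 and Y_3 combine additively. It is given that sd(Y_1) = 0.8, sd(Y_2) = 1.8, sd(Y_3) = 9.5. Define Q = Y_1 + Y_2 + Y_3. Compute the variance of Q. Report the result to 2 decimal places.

Var(Y_1) = 0.64, Var(Y_2) = 3.24, Var(Y_3) = 90.25
By independence, Var(Q) = (1)²Var(Y_1) + (1)²Var(Y_2) + (1)²Var(Y_3)
= (1)²·0.64 + (1)²·3.24 + (1)²·90.25 = 94.13

94.13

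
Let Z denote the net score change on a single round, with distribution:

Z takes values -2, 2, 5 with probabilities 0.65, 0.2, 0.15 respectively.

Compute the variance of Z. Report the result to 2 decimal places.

7.13

E[Z] = (-2)(0.65) + (2)(0.2) + (5)(0.15) = -0.15
E[Z²] = (-2)²(0.65) + (2)²(0.2) + (5)²(0.15) = 7.15
Var(Z) = E[Z²] − (E[Z])² = 7.15 − (-0.15)² = 7.1275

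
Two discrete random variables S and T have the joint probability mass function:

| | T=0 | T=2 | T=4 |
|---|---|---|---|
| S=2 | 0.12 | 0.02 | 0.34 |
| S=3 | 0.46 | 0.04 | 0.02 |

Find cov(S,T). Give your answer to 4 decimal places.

E[S] = 2.52,  E[T] = 1.56
E[ST] = 3.28
cov(S,T) = E[ST] − E[S]E[T] = 3.28 − (2.52)(1.56) = -0.6512

-0.6512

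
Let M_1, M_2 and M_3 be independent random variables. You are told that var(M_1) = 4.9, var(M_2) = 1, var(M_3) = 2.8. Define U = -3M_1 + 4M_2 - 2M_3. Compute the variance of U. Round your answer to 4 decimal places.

By independence, var(U) = (-3)²var(M_1) + (4)²var(M_2) + (-2)²var(M_3)
= (-3)²·4.9 + (4)²·1 + (-2)²·2.8 = 71.3

71.3000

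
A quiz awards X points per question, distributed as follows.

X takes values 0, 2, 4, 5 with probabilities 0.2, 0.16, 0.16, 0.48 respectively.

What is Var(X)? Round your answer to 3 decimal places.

3.910

E[X] = (0)(0.2) + (2)(0.16) + (4)(0.16) + (5)(0.48) = 3.36
E[X²] = (0)²(0.2) + (2)²(0.16) + (4)²(0.16) + (5)²(0.48) = 15.2
Var(X) = E[X²] − (E[X])² = 15.2 − (3.36)² = 3.9104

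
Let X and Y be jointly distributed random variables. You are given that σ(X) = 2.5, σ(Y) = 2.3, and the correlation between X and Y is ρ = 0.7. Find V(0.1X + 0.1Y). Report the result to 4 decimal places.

0.1959

V(X) = (2.5)² = 6.25;  V(Y) = (2.3)² = 5.29
Cov(X,Y) = ρ·σ(X)·σ(Y) = 0.7·2.5·2.3 = 4.025
V(0.1X + 0.1Y) = (0.1)²·V(X) + (0.1)²·V(Y) + 2·(0.1)·(0.1)·Cov(X,Y)
= 0.01·6.25 + 0.01·5.29 + 0.02·4.025 = 0.1959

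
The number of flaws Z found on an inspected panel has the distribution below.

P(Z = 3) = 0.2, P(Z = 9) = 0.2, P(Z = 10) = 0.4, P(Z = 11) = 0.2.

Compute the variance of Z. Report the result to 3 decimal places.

8.240

E[Z] = (3)(0.2) + (9)(0.2) + (10)(0.4) + (11)(0.2) = 8.6
E[Z²] = (3)²(0.2) + (9)²(0.2) + (10)²(0.4) + (11)²(0.2) = 82.2
var(Z) = E[Z²] − (E[Z])² = 82.2 − (8.6)² = 8.24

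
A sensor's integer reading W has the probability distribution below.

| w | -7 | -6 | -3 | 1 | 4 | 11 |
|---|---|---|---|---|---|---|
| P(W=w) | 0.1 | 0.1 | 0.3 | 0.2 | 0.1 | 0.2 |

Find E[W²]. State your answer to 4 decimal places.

37.2000

E[W²] = (-7)²(0.1) + (-6)²(0.1) + (-3)²(0.3) + (1)²(0.2) + (4)²(0.1) + (11)²(0.2) = 37.2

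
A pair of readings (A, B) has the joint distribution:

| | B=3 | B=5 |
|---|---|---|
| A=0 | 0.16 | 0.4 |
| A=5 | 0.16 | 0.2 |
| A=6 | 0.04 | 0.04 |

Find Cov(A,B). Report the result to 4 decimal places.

-0.4384

E[A] = 2.28,  E[B] = 4.28
E[AB] = 9.32
Cov(A,B) = E[AB] − E[A]E[B] = 9.32 − (2.28)(4.28) = -0.4384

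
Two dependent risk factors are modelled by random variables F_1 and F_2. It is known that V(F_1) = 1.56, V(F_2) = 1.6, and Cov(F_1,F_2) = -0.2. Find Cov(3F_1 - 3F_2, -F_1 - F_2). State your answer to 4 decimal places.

0.1200

Cov(3F_1 - 3F_2, -F_1 - F_2) = (3)(-1)V(F_1) + (-3)(-1)V(F_2) + [(3)(-1) + (-3)(-1)]Cov(F_1,F_2)
= -3·1.56 + 3·1.6 + 0·-0.2 = 0.12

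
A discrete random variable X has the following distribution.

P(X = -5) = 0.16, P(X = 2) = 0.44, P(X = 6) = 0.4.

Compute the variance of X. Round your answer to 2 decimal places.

14.01

E[X] = (-5)(0.16) + (2)(0.44) + (6)(0.4) = 2.48
E[X²] = (-5)²(0.16) + (2)²(0.44) + (6)²(0.4) = 20.16
var(X) = E[X²] − (E[X])² = 20.16 − (2.48)² = 14.0096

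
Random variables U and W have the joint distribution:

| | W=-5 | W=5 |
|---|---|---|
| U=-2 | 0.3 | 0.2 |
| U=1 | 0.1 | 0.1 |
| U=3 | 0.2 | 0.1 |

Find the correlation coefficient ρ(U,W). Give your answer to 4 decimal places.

E[U] = 0.1,  E[W] = -1
E[UW] = -0.5
Cov(U,W) = E[UW] − E[U]E[W] = -0.5 − (0.1)(-1) = -0.4
Var(U) = 4.89,  Var(W) = 24
ρ = -0.4 / √(4.89·24) ≈ -0.0369

-0.0369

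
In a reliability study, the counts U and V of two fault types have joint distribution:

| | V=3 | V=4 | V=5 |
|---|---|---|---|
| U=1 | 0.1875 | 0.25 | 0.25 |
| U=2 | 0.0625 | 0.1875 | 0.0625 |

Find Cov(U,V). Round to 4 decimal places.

-0.0195

E[U] = 1.3125,  E[V] = 4.0625
E[UV] = 5.3125
Cov(U,V) = E[UV] − E[U]E[V] = 5.3125 − (1.3125)(4.0625) = -0.01953125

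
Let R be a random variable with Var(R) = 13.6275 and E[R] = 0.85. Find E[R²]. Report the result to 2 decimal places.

14.35

E[R²] = Var(R) + (E[R])² = 13.6275 + (0.85)² = 14.35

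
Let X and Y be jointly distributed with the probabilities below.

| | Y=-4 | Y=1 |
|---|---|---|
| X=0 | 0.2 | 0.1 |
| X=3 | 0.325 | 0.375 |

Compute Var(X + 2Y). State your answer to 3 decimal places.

29.378

E[X] = 2.1,  E[Y] = -1.625,  E[XY] = -2.775
Var(X) = 6.3 − (2.1)² = 1.89;  Var(Y) = 8.875 − (-1.625)² = 6.234375
Cov(X,Y) = -2.775 − (2.1)(-1.625) = 0.6375
Var(X + 2Y) = (1)²·1.89 + (2)²·6.234375 + 2·(1)·(2)·0.6375 = 29.3775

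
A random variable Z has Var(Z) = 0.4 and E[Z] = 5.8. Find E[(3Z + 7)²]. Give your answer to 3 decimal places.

598.960

E[3Z + 7] = 3·5.8 + 7 = 24.4
Var(3Z + 7) = (3)²·0.4 = 3.6
E[(3Z + 7)²] = Var((3Z + 7)) + (E[(3Z + 7)])² = 3.6 + (24.4)² = 598.96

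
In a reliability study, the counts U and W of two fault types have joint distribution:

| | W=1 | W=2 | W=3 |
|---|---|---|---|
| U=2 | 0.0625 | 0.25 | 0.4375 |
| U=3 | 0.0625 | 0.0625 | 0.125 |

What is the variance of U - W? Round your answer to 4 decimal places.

E[U] = 2.25,  E[W] = 2.4375,  E[UW] = 5.4375
var(U) = 5.25 − (2.25)² = 0.1875;  var(W) = 6.4375 − (2.4375)² = 0.49609375
Cov(U,W) = 5.4375 − (2.25)(2.4375) = -0.046875
var(U - W) = (1)²·0.1875 + (-1)²·0.49609375 + 2·(1)·(-1)·-0.046875 = 0.77734375

0.7773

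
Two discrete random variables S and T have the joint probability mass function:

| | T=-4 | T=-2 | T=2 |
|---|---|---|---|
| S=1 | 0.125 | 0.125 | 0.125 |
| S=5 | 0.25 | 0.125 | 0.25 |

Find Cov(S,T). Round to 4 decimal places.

E[S] = 3.5,  E[T] = -1.25
E[ST] = -4.25
Cov(S,T) = E[ST] − E[S]E[T] = -4.25 − (3.5)(-1.25) = 0.125

0.1250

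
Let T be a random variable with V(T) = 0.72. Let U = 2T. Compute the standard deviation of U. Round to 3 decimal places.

1.697

V(2T) = (2)²·0.72 = 2.88
σ(U) = √2.88 ≈ 1.697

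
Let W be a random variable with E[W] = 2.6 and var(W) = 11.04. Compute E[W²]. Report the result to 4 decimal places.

17.8000

E[W²] = var(W) + (E[W])² = 11.04 + (2.6)² = 17.8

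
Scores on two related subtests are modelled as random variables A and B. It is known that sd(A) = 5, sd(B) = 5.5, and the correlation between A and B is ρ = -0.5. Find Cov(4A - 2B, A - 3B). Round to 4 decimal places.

474.0000

var(A) = (5)² = 25;  var(B) = (5.5)² = 30.25
Cov(A,B) = ρ·sd(A)·sd(B) = -0.5·5·5.5 = -13.75
Cov(4A - 2B, A - 3B) = (4)(1)var(A) + (-2)(-3)var(B) + [(4)(-3) + (-2)(1)]Cov(A,B)
= 4·25 + 6·30.25 + -14·-13.75 = 474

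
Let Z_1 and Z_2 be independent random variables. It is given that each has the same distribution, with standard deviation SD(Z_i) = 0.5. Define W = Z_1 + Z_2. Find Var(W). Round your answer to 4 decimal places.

0.5000

Var(Z_i) = (0.5)² = 0.25
By independence, Var(W) = (1)²Var(Z_1) + (1)²Var(Z_2)
= (1)²·0.25 + (1)²·0.25 = 0.5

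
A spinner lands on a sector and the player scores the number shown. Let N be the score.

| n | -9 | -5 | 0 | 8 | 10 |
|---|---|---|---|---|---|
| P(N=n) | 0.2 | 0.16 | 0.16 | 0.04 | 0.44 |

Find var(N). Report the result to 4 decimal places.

E[N] = (-9)(0.2) + (-5)(0.16) + (0)(0.16) + (8)(0.04) + (10)(0.44) = 2.12
E[N²] = (-9)²(0.2) + (-5)²(0.16) + (0)²(0.16) + (8)²(0.04) + (10)²(0.44) = 66.76
var(N) = E[N²] − (E[N])² = 66.76 − (2.12)² = 62.2656

62.2656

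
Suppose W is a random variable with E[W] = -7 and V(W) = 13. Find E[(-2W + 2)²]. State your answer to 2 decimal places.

E[-2W + 2] = -2·-7 + 2 = 16
V(-2W + 2) = (-2)²·13 = 52
E[(-2W + 2)²] = V((-2W + 2)) + (E[(-2W + 2)])² = 52 + (16)² = 308

308.00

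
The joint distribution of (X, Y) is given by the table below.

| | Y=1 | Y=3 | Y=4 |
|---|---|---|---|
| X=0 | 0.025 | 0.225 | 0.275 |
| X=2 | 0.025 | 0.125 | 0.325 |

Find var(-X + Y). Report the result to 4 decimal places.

E[X] = 0.95,  E[Y] = 3.5,  E[XY] = 3.4
var(X) = 1.9 − (0.95)² = 0.9975;  var(Y) = 12.8 − (3.5)² = 0.55
Cov(X,Y) = 3.4 − (0.95)(3.5) = 0.075
var(-X + Y) = (-1)²·0.9975 + (1)²·0.55 + 2·(-1)·(1)·0.075 = 1.3975

1.3975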